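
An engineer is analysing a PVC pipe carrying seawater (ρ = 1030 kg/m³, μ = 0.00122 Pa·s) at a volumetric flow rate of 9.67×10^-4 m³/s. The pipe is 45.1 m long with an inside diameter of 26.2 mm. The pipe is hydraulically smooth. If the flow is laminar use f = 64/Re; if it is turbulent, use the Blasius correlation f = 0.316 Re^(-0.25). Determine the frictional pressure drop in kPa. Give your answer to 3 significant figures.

ΔP ≈ 63.9 kPa

Cross-sectional area A = πD²/4 = π(0.0262)²/4 = 0.0005391 m²; mean velocity V = Q/A = 0.000967/0.0005391 = 1.794 m/s.
Reynolds number Re = ρVD/μ = 1030 · 1.794 · 0.0262 / 0.00122 = 3.967e+04.
Re > 4000 → turbulent. Smooth-pipe (Blasius): f = 0.316 Re^(-0.25) = 0.316/(3.967e+04)^0.25 = 0.02239.
Darcy-Weisbach: ΔP = f(L/D)(ρV²/2) = 0.02239·(45.1/0.0262)·(1030·1.794²/2) = 0.02239·1721·1657 = 6.386e+04 Pa.
ΔP = 6.386e+04 Pa = 63.9 kPa.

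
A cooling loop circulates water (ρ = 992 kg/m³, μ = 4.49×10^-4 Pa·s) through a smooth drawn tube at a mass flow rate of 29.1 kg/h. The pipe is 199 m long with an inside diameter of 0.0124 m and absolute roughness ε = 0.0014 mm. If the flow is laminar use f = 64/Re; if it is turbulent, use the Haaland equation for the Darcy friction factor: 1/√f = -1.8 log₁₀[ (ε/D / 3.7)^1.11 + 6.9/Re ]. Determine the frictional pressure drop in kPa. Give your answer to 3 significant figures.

ΔP ≈ 1.25 kPa

ṁ = 29.1 kg/h = 29.1/3600 = 0.008083 kg/s.
A = πD²/4 = π(0.0124)²/4 = 0.0001208 m²; mean velocity V = ṁ/(ρA) = 0.008083/(992 · 0.0001208) = 0.06748 m/s.
Reynolds number Re = ρVD/μ = 992 · 0.06748 · 0.0124 / 0.000449 = 1849.
Re < 2300 → laminar flow, so f = 64/Re = 64/1849 = 0.03462 (the turbulent correlation is not needed).
Darcy-Weisbach: ΔP = f(L/D)(ρV²/2) = 0.03462·(199/0.0124)·(992·0.06748²/2) = 0.03462·1.605e+04·2.258 = 1255 Pa.
ΔP = 1255 Pa = 1.25 kPa.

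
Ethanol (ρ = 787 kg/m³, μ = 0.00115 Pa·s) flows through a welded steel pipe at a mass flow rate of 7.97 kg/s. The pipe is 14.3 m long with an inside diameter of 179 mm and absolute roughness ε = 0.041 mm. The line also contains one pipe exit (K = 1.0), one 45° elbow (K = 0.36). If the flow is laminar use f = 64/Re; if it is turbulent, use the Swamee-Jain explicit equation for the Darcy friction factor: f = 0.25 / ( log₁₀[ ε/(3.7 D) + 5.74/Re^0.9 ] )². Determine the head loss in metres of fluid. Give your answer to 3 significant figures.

A = πD²/4 = π(0.179)²/4 = 0.02516 m²; mean velocity V = ṁ/(ρA) = 7.97/(787 · 0.02516) = 0.4024 m/s.
Reynolds number Re = ρVD/μ = 787 · 0.4024 · 0.179 / 0.00115 = 4.93e+04.
Re > 4000 → turbulent. Relative roughness ε/D = 4.1e-05/0.179 = 0.000229. Swamee-Jain: f = 0.25/(log₁₀[0.000229/3.7 + 5.74/4.93e+04^0.9])² = 0.25/(log₁₀[6.19e-05 + 0.000343])² = 0.25/(-3.393)² = 0.02172.
Total minor-loss coefficient ΣK = 1·1 + 1·0.36 = 1.36.
ΔP = [f·L/D + ΣK]·(ρV²/2) = [0.02172·14.3/0.179 + 1.36]·(787·0.4024²/2) = [1.735 + 1.36]·63.73 = 197.2 Pa.
Head loss h_f = ΔP/(ρg) = 197.2/(787·9.81) = 0.0255 m.

h_f ≈ 0.0255 m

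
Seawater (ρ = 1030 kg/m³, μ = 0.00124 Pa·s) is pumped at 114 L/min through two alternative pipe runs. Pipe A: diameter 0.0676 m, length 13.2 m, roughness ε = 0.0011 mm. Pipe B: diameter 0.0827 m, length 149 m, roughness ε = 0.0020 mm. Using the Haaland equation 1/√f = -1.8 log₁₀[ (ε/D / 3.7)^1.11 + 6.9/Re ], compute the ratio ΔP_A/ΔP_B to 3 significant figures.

Pipe A: V = Q/A = 0.0019/0.003589 = 0.5294 m/s; Re = 2.973e+04; ε/D = 1.63e-05; Haaland → f = 0.02339; ΔP_A = f(L/D)(ρV²/2) = 659.3 Pa.
Pipe B: V = Q/A = 0.0019/0.005372 = 0.3537 m/s; Re = 2.43e+04; ε/D = 2.42e-05; Haaland → f = 0.02457; ΔP_B = f(L/D)(ρV²/2) = 2853 Pa.
ΔP_A/ΔP_B = 659.3/2853 = 0.231.

ΔP_A/ΔP_B ≈ 0.231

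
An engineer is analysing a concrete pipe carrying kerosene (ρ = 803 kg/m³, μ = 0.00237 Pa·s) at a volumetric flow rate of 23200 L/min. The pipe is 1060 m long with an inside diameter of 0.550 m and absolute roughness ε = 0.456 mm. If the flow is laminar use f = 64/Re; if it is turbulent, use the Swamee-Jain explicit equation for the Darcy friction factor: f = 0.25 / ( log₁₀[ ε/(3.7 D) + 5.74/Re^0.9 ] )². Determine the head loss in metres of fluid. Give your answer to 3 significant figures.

Q = 23200 L/min = 23200/60000 = 0.3867 m³/s.
Cross-sectional area A = πD²/4 = π(0.55)²/4 = 0.2376 m²; mean velocity V = Q/A = 0.3867/0.2376 = 1.628 m/s.
Reynolds number Re = ρVD/μ = 803 · 1.628 · 0.55 / 0.00237 = 3.033e+05.
Re > 4000 → turbulent. Relative roughness ε/D = 0.000456/0.55 = 0.000829. Swamee-Jain: f = 0.25/(log₁₀[0.000829/3.7 + 5.74/3.033e+05^0.9])² = 0.25/(log₁₀[0.000224 + 6.69e-05])² = 0.25/(-3.536)² = 0.01999.
Darcy-Weisbach: ΔP = f(L/D)(ρV²/2) = 0.01999·(1060/0.55)·(803·1.628²/2) = 0.01999·1927·1063 = 4.098e+04 Pa.
Head loss h_f = ΔP/(ρg) = 4.098e+04/(803·9.81) = 5.20 m.

h_f ≈ 5.20 m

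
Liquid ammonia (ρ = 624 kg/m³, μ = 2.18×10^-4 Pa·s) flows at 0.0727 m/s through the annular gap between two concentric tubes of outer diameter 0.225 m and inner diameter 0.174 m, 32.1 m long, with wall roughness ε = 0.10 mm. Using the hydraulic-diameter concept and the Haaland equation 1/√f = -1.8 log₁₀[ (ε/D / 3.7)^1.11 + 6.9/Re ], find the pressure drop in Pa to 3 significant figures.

Hydraulic diameter D_h = 4A/P = D_o - D_i = 0.225 - 0.174 = 0.051 m.
Re = ρVD_h/μ = 624·0.0727·0.051/0.000218 = 1.061e+04.
ε/D_h = 0.0001/0.051 = 0.00196; Haaland gives 1/√f = -1.8 log₁₀[0.000231+0.00065] = 5.499, so f = 0.03307.
ΔP = f(L/D_h)(ρV²/2) = 0.03307·32.1/0.051·1.649 = 34.33 Pa.

ΔP ≈ 34.3 Pa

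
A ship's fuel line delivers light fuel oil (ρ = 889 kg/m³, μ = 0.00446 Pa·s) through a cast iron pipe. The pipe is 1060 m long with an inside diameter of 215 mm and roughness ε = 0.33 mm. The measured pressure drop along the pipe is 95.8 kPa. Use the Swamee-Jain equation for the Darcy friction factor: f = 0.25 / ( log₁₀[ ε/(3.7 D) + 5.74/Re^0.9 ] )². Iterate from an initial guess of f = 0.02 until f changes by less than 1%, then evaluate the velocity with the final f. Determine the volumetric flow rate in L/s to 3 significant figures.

Q ≈ 47.7 L/s

Rearranging Darcy-Weisbach: V = √(2·ΔP·D/(f·L·ρ)). With ε/D = 0.00033/0.215 = 0.00153, iterate starting from f = 0.02:
  f = 0.02 → V = √(2·9.58e+04·0.215/(0.02·1060·889)) = 1.478 m/s; Re = ρVD/μ = 6.336e+04; f → 0.025
  f = 0.025 → V = 1.322 m/s; Re = 5.667e+04; f → 0.02529
  f = 0.02529 → V = 1.315 m/s; Re = 5.635e+04; f → 0.0253
Converged (Δf/f < 1%). With the final f = 0.0253: V = √(2·9.58e+04·0.215/(0.0253·1060·889)) = 1.314 m/s.
Q = V·A = 1.314·(π/4·0.215²) = 0.04772 m³/s = 47.7 L/s.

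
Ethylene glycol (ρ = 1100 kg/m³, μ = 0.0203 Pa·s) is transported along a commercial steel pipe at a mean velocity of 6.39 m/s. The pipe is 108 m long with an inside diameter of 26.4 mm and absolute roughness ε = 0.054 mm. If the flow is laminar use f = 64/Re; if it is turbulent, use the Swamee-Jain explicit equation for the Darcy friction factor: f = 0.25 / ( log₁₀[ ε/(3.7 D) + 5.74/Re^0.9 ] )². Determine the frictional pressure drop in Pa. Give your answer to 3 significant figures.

ΔP ≈ 3.21×10^6 Pa

Reynolds number Re = ρVD/μ = 1100 · 6.39 · 0.0264 / 0.0203 = 9141.
Re > 4000 → turbulent. Relative roughness ε/D = 5.4e-05/0.0264 = 0.00205. Swamee-Jain: f = 0.25/(log₁₀[0.00205/3.7 + 5.74/9141^0.9])² = 0.25/(log₁₀[0.000553 + 0.00156])² = 0.25/(-2.674)² = 0.03495.
Darcy-Weisbach: ΔP = f(L/D)(ρV²/2) = 0.03495·(108/0.0264)·(1100·6.39²/2) = 0.03495·4091·2.246e+04 = 3.211e+06 Pa.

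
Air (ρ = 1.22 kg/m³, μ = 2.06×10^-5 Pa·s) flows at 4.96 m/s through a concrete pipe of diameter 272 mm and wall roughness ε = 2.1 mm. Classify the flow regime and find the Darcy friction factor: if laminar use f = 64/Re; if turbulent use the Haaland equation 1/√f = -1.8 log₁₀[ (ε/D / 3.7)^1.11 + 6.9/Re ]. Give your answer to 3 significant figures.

Re = ρVD/μ = 1.22·4.96·0.272/2.06e-05 = 7.99e+04.
Re > 4000 → turbulent. ε/D = 0.0021/0.272 = 0.00772; Haaland: 1/√f = -1.8 log₁₀[0.00106 + 8.64e-05] = 5.294, so f = 0.03567.

f ≈ 0.0357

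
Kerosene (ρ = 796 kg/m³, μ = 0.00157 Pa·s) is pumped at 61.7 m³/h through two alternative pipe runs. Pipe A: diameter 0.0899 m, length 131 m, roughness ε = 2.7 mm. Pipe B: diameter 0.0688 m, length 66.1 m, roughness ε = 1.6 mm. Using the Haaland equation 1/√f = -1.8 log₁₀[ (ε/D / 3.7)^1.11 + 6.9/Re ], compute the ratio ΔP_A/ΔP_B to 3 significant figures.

ΔP_A/ΔP_B ≈ 0.577

Pipe A: V = Q/A = 0.01714/0.006348 = 2.7 m/s; Re = 1.231e+05; ε/D = 0.03; Haaland → f = 0.05757; ΔP_A = f(L/D)(ρV²/2) = 2.434e+05 Pa.
Pipe B: V = Q/A = 0.01714/0.003718 = 4.61 m/s; Re = 1.608e+05; ε/D = 0.0233; Haaland → f = 0.0519; ΔP_B = f(L/D)(ρV²/2) = 4.218e+05 Pa.
ΔP_A/ΔP_B = 2.434e+05/4.218e+05 = 0.577.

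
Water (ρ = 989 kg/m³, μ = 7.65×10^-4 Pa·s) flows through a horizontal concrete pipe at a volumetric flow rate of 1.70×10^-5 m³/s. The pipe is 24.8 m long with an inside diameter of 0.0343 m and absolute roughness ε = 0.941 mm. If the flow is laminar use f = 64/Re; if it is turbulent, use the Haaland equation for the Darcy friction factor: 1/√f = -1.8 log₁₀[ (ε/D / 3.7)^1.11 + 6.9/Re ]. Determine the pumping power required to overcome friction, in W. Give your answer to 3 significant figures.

Cross-sectional area A = πD²/4 = π(0.0343)²/4 = 0.000924 m²; mean velocity V = Q/A = 1.7e-05/0.000924 = 0.0184 m/s.
Reynolds number Re = ρVD/μ = 989 · 0.0184 · 0.0343 / 0.000765 = 815.8.
Re < 2300 → laminar flow, so f = 64/Re = 64/815.8 = 0.07845 (the turbulent correlation is not needed).
Darcy-Weisbach: ΔP = f(L/D)(ρV²/2) = 0.07845·(24.8/0.0343)·(989·0.0184²/2) = 0.07845·723·0.1674 = 9.494 Pa.
Pumping power P = QΔP = 1.7e-05·9.494 = 1.614×10^-4 W = 1.61×10^-4 W.

P ≈ 1.61×10^-4 W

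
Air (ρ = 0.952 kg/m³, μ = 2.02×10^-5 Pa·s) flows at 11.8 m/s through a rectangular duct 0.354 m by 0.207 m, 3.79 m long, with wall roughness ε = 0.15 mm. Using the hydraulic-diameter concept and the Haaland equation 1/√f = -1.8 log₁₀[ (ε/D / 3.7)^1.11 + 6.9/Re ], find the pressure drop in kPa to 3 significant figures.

Hydraulic diameter D_h = 4A/P = 4·(0.354·0.207)/(2·(0.354+0.207)) = 0.2931/1.122 = 0.2612 m.
Re = ρVD_h/μ = 0.952·11.8·0.2612/2.02e-05 = 1.453e+05.
ε/D_h = 0.00015/0.2612 = 0.000574; Haaland gives 1/√f = -1.8 log₁₀[5.91e-05+4.75e-05] = 7.15, so f = 0.01956.
ΔP = f(L/D_h)(ρV²/2) = 0.01956·3.79/0.2612·66.28 = 18.81 Pa.
ΔP = 0.0188 kPa.

ΔP ≈ 0.0188 kPa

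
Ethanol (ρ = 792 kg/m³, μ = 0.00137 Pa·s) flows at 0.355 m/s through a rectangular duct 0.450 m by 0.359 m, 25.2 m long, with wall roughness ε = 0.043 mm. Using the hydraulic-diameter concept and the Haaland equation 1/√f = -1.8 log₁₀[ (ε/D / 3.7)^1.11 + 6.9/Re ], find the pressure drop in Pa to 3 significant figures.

ΔP ≈ 59.9 Pa

Hydraulic diameter D_h = 4A/P = 4·(0.45·0.359)/(2·(0.45+0.359)) = 0.6462/1.618 = 0.3994 m.
Re = ρVD_h/μ = 792·0.355·0.3994/0.00137 = 8.196e+04.
ε/D_h = 4.3e-05/0.3994 = 0.000108; Haaland gives 1/√f = -1.8 log₁₀[9.22e-06+8.42e-05] = 7.253, so f = 0.01901.
ΔP = f(L/D_h)(ρV²/2) = 0.01901·25.2/0.3994·49.91 = 59.85 Pa.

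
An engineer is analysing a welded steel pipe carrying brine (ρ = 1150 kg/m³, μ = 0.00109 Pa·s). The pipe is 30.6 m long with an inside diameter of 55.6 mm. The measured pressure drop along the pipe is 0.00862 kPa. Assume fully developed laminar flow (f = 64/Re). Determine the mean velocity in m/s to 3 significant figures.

V ≈ 0.0250 m/s

For laminar flow, f = 64/Re with Re = ρVD/μ, so Darcy-Weisbach reduces to ΔP = 32μLV/D². Solving for V: V = ΔP·D²/(32μL) = 8.62·(0.0556)²/(32·0.00109·30.6) = 0.02497 m/s.
Check: Re = ρVD/μ = 1150·0.02497·0.0556/0.00109 = 1465 < 2300, so the laminar assumption holds.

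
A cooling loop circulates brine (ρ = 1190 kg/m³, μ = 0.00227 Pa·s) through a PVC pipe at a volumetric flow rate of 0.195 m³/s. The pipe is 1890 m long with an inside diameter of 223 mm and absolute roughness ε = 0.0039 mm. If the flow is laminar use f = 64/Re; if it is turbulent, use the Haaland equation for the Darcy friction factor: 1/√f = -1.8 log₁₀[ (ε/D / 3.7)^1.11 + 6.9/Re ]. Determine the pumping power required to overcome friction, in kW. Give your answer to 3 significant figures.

Cross-sectional area A = πD²/4 = π(0.223)²/4 = 0.03906 m²; mean velocity V = Q/A = 0.195/0.03906 = 4.993 m/s.
Reynolds number Re = ρVD/μ = 1190 · 4.993 · 0.223 / 0.00227 = 5.837e+05.
Re > 4000 → turbulent. Relative roughness ε/D = 3.9e-06/0.223 = 1.75e-05. Haaland: 1/√f = -1.8 log₁₀[(1.75e-05/3.7)^1.11 + 6.9/5.837e+05] = -1.8 log₁₀[1.23e-06 + 1.18e-05] = 8.792, so f = 0.01294.
Darcy-Weisbach: ΔP = f(L/D)(ρV²/2) = 0.01294·(1890/0.223)·(1190·4.993²/2) = 0.01294·8475·1.483e+04 = 1.626e+06 Pa.
Pumping power P = QΔP = 0.195·1.626e+06 = 317100 W = 317 kW.

P ≈ 317 kW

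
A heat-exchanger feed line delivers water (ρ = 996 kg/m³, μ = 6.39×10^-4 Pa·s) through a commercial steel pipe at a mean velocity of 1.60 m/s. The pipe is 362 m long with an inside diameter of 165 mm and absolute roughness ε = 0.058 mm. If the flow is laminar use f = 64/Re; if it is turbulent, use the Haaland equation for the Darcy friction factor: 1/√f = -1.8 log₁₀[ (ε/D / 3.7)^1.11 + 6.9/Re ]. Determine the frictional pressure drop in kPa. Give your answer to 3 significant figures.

Reynolds number Re = ρVD/μ = 996 · 1.6 · 0.165 / 0.000639 = 4.115e+05.
Re > 4000 → turbulent. Relative roughness ε/D = 5.8e-05/0.165 = 0.000352. Haaland: 1/√f = -1.8 log₁₀[(0.000352/3.7)^1.11 + 6.9/4.115e+05] = -1.8 log₁₀[3.43e-05 + 1.68e-05] = 7.725, so f = 0.01676.
Darcy-Weisbach: ΔP = f(L/D)(ρV²/2) = 0.01676·(362/0.165)·(996·1.6²/2) = 0.01676·2194·1275 = 4.687e+04 Pa.
ΔP = 4.687e+04 Pa = 46.9 kPa.

ΔP ≈ 46.9 kPa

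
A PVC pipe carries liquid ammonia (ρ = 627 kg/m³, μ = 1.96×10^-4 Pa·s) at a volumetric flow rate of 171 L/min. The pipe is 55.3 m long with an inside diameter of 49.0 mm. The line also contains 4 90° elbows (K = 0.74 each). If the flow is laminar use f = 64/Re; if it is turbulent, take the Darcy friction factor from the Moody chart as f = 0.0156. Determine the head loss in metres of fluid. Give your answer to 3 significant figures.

Q = 171 L/min = 171/60000 = 0.00285 m³/s.
Cross-sectional area A = πD²/4 = π(0.049)²/4 = 0.001886 m²; mean velocity V = Q/A = 0.00285/0.001886 = 1.511 m/s.
Reynolds number Re = ρVD/μ = 627 · 1.511 · 0.049 / 0.000196 = 2.369e+05.
Re > 4000 → turbulent; use the Moody-chart value f = 0.0156.
Total minor-loss coefficient ΣK = 4·0.74 = 2.96.
ΔP = [f·L/D + ΣK]·(ρV²/2) = [0.0156·55.3/0.049 + 2.96]·(627·1.511²/2) = [17.61 + 2.96]·716.1 = 1.473e+04 Pa.
Head loss h_f = ΔP/(ρg) = 1.473e+04/(627·9.81) = 2.39 m.

h_f ≈ 2.39 m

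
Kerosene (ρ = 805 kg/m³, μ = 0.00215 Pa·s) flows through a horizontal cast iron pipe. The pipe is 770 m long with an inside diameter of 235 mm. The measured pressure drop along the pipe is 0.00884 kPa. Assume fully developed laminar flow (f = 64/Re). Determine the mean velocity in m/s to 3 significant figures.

For laminar flow, f = 64/Re with Re = ρVD/μ, so Darcy-Weisbach reduces to ΔP = 32μLV/D². Solving for V: V = ΔP·D²/(32μL) = 8.84·(0.235)²/(32·0.00215·770) = 0.009215 m/s.
Check: Re = ρVD/μ = 805·0.009215·0.235/0.00215 = 810.8 < 2300, so the laminar assumption holds.

V ≈ 0.00922 m/s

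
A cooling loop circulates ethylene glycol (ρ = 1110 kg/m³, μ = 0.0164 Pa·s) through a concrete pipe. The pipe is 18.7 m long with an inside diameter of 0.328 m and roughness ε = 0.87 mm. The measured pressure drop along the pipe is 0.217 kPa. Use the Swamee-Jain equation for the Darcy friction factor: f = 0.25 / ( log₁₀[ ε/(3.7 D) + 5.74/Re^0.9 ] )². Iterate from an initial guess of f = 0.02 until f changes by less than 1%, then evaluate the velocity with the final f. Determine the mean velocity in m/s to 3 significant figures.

Rearranging Darcy-Weisbach: V = √(2·ΔP·D/(f·L·ρ)). With ε/D = 0.00087/0.328 = 0.00265, iterate starting from f = 0.02:
  f = 0.02 → V = √(2·217·0.328/(0.02·18.7·1110)) = 0.5856 m/s; Re = ρVD/μ = 1.3e+04; f → 0.03351
  f = 0.03351 → V = 0.4524 m/s; Re = 1.004e+04; f → 0.03515
  f = 0.03515 → V = 0.4417 m/s; Re = 9806; f → 0.03531
Converged (Δf/f < 1%). With the final f = 0.03531: V = √(2·217·0.328/(0.03531·18.7·1110)) = 0.4407 m/s.

V ≈ 0.441 m/s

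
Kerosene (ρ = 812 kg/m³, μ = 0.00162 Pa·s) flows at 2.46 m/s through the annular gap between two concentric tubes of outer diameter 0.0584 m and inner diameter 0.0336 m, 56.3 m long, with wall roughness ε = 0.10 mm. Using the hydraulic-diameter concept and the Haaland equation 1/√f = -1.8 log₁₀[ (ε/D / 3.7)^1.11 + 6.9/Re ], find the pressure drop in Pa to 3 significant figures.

Hydraulic diameter D_h = 4A/P = D_o - D_i = 0.0584 - 0.0336 = 0.0248 m.
Re = ρVD_h/μ = 812·2.46·0.0248/0.00162 = 3.058e+04.
ε/D_h = 0.0001/0.0248 = 0.00403; Haaland gives 1/√f = -1.8 log₁₀[0.000515+0.000226] = 5.635, so f = 0.03149.
ΔP = f(L/D_h)(ρV²/2) = 0.03149·56.3/0.0248·2457 = 1.756e+05 Pa.

ΔP ≈ 176000 Pa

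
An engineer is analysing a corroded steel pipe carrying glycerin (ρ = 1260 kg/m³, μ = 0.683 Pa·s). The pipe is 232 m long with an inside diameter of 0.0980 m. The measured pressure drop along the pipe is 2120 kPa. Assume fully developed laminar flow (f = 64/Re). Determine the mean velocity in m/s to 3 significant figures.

For laminar flow, f = 64/Re with Re = ρVD/μ, so Darcy-Weisbach reduces to ΔP = 32μLV/D². Solving for V: V = ΔP·D²/(32μL) = 2.12e+06·(0.098)²/(32·0.683·232) = 4.015 m/s.
Check: Re = ρVD/μ = 1260·4.015·0.098/0.683 = 725.9 < 2300, so the laminar assumption holds.

V ≈ 4.02 m/s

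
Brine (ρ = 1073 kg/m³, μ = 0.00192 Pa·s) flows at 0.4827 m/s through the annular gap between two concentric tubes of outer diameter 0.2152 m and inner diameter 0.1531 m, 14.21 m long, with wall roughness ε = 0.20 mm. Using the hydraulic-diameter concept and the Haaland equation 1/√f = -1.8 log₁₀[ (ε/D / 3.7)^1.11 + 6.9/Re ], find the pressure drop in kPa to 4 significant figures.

ΔP ≈ 0.9246 kPa

Hydraulic diameter D_h = 4A/P = D_o - D_i = 0.2152 - 0.1531 = 0.0621 m.
Re = ρVD_h/μ = 1073·0.4827·0.0621/0.00192 = 1.675e+04.
ε/D_h = 0.0002/0.0621 = 0.00322; Haaland gives 1/√f = -1.8 log₁₀[0.000401+0.000412] = 5.562, so f = 0.03233.
ΔP = f(L/D_h)(ρV²/2) = 0.03233·14.21/0.0621·125 = 924.6 Pa.
ΔP = 0.9246 kPa.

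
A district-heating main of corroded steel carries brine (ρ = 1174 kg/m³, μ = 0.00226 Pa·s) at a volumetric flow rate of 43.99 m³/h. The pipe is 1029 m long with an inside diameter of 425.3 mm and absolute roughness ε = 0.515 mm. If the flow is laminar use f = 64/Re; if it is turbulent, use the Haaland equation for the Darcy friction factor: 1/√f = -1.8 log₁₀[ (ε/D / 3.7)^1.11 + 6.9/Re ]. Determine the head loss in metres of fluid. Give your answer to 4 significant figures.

Q = 43.99 m³/h = 43.99/3600 = 0.01222 m³/s.
Cross-sectional area A = πD²/4 = π(0.4253)²/4 = 0.1421 m²; mean velocity V = Q/A = 0.01222/0.1421 = 0.08601 m/s.
Reynolds number Re = ρVD/μ = 1174 · 0.08601 · 0.4253 / 0.00226 = 1.9e+04.
Re > 4000 → turbulent. Relative roughness ε/D = 0.000515/0.4253 = 0.00121. Haaland: 1/√f = -1.8 log₁₀[(0.00121/3.7)^1.11 + 6.9/1.9e+04] = -1.8 log₁₀[0.000135 + 0.000363] = 5.944, so f = 0.0283.
Darcy-Weisbach: ΔP = f(L/D)(ρV²/2) = 0.0283·(1029/0.4253)·(1174·0.08601²/2) = 0.0283·2419·4.343 = 297.4 Pa.
Head loss h_f = ΔP/(ρg) = 297.4/(1174·9.81) = 0.02582 m.

h_f ≈ 0.02582 m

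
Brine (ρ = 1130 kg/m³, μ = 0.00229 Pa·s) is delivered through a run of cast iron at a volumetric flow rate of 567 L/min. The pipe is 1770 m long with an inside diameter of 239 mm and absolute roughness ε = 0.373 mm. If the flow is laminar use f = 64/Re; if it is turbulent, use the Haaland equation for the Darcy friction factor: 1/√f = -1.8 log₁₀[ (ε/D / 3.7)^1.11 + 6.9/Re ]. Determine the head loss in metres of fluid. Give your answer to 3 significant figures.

h_f ≈ 0.463 m

Q = 567 L/min = 567/60000 = 0.00945 m³/s.
Cross-sectional area A = πD²/4 = π(0.239)²/4 = 0.04486 m²; mean velocity V = Q/A = 0.00945/0.04486 = 0.2106 m/s.
Reynolds number Re = ρVD/μ = 1130 · 0.2106 · 0.239 / 0.00229 = 2.484e+04.
Re > 4000 → turbulent. Relative roughness ε/D = 0.000373/0.239 = 0.00156. Haaland: 1/√f = -1.8 log₁₀[(0.00156/3.7)^1.11 + 6.9/2.484e+04] = -1.8 log₁₀[0.000179 + 0.000278] = 6.012, so f = 0.02767.
Darcy-Weisbach: ΔP = f(L/D)(ρV²/2) = 0.02767·(1770/0.239)·(1130·0.2106²/2) = 0.02767·7406·25.07 = 5137 Pa.
Head loss h_f = ΔP/(ρg) = 5137/(1130·9.81) = 0.463 m.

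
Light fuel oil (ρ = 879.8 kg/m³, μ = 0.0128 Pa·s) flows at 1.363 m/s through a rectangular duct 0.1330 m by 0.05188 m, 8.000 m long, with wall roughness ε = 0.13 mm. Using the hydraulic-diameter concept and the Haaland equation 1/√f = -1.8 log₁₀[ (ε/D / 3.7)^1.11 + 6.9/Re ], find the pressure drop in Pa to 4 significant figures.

ΔP ≈ 3160 Pa

Hydraulic diameter D_h = 4A/P = 4·(0.133·0.05188)/(2·(0.133+0.05188)) = 0.0276/0.3698 = 0.07464 m.
Re = ρVD_h/μ = 879.8·1.363·0.07464/0.0128 = 6993.
ε/D_h = 0.00013/0.07464 = 0.00174; Haaland gives 1/√f = -1.8 log₁₀[0.000203+0.000987] = 5.264, so f = 0.03608.
ΔP = f(L/D_h)(ρV²/2) = 0.03608·8/0.07464·817.2 = 3160 Pa.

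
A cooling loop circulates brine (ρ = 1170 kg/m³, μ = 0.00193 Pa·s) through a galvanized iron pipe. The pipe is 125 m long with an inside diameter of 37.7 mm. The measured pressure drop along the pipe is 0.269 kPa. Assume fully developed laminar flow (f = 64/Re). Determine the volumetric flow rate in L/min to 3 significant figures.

Q ≈ 3.32 L/min

For laminar flow, f = 64/Re with Re = ρVD/μ, so Darcy-Weisbach reduces to ΔP = 32μLV/D². Solving for V: V = ΔP·D²/(32μL) = 269·(0.0377)²/(32·0.00193·125) = 0.04952 m/s.
Check: Re = ρVD/μ = 1170·0.04952·0.0377/0.00193 = 1132 < 2300, so the laminar assumption holds.
Q = V·A = 0.04952·(π/4·0.0377²) = 5.528e-05 m³/s = 3.32 L/min.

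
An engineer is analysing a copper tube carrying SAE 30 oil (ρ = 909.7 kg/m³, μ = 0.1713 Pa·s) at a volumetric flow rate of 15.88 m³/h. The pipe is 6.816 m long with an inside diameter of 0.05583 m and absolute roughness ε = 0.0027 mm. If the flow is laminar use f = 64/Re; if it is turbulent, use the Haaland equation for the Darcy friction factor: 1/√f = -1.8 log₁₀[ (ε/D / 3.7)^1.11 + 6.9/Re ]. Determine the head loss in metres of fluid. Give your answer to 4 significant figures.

h_f ≈ 2.420 m

Q = 15.88 m³/h = 15.88/3600 = 0.004411 m³/s.
Cross-sectional area A = πD²/4 = π(0.05583)²/4 = 0.002448 m²; mean velocity V = Q/A = 0.004411/0.002448 = 1.802 m/s.
Reynolds number Re = ρVD/μ = 909.7 · 1.802 · 0.05583 / 0.171 = 534.2.
Re < 2300 → laminar flow, so f = 64/Re = 64/534.2 = 0.1198 (the turbulent correlation is not needed).
Darcy-Weisbach: ΔP = f(L/D)(ρV²/2) = 0.1198·(6.816/0.05583)·(909.7·1.802²/2) = 0.1198·122.1·1477 = 2.16e+04 Pa.
Head loss h_f = ΔP/(ρg) = 2.16e+04/(909.7·9.81) = 2.420 m.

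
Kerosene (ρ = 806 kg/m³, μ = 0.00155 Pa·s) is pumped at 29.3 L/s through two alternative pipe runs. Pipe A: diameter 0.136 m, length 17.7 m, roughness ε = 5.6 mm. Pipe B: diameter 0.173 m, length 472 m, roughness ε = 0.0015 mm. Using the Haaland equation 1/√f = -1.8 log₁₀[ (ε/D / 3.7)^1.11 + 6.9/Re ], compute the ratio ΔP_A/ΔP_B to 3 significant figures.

Pipe A: V = Q/A = 0.0293/0.01453 = 2.017 m/s; Re = 1.426e+05; ε/D = 0.0412; Haaland → f = 0.06583; ΔP_A = f(L/D)(ρV²/2) = 1.405e+04 Pa.
Pipe B: V = Q/A = 0.0293/0.02351 = 1.246 m/s; Re = 1.121e+05; ε/D = 8.67e-06; Haaland → f = 0.01744; ΔP_B = f(L/D)(ρV²/2) = 2.979e+04 Pa.
ΔP_A/ΔP_B = 1.405e+04/2.979e+04 = 0.471.

ΔP_A/ΔP_B ≈ 0.471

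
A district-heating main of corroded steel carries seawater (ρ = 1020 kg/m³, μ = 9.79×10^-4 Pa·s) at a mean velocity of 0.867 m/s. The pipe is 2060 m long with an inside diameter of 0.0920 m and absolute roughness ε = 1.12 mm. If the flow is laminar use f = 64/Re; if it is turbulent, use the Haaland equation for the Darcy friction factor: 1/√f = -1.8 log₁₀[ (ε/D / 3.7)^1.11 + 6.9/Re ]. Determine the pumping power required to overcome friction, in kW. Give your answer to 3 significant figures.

P ≈ 2.04 kW

Reynolds number Re = ρVD/μ = 1020 · 0.867 · 0.092 / 0.000979 = 8.31e+04.
Re > 4000 → turbulent. Relative roughness ε/D = 0.00112/0.092 = 0.0122. Haaland: 1/√f = -1.8 log₁₀[(0.0122/3.7)^1.11 + 6.9/8.31e+04] = -1.8 log₁₀[0.00175 + 8.3e-05] = 4.924, so f = 0.04124.
Darcy-Weisbach: ΔP = f(L/D)(ρV²/2) = 0.04124·(2060/0.092)·(1020·0.867²/2) = 0.04124·2.239e+04·383.4 = 3.54e+05 Pa.
Q = V·A = 0.867·0.006648 = 0.005763 m³/s.
Pumping power P = QΔP = 0.005763·3.54e+05 = 2040 W = 2.04 kW.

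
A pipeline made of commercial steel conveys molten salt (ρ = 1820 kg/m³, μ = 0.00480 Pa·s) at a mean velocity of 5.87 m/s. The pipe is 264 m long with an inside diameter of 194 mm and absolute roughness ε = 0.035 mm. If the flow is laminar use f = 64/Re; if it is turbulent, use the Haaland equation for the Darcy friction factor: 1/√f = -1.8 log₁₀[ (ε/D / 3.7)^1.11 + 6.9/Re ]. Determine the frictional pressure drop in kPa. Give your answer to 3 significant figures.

ΔP ≈ 653 kPa

Reynolds number Re = ρVD/μ = 1820 · 5.87 · 0.194 / 0.0048 = 4.318e+05.
Re > 4000 → turbulent. Relative roughness ε/D = 3.5e-05/0.194 = 0.00018. Haaland: 1/√f = -1.8 log₁₀[(0.00018/3.7)^1.11 + 6.9/4.318e+05] = -1.8 log₁₀[1.64e-05 + 1.6e-05] = 8.082, so f = 0.01531.
Darcy-Weisbach: ΔP = f(L/D)(ρV²/2) = 0.01531·(264/0.194)·(1820·5.87²/2) = 0.01531·1361·3.136e+04 = 6.532e+05 Pa.
ΔP = 6.532e+05 Pa = 653 kPa.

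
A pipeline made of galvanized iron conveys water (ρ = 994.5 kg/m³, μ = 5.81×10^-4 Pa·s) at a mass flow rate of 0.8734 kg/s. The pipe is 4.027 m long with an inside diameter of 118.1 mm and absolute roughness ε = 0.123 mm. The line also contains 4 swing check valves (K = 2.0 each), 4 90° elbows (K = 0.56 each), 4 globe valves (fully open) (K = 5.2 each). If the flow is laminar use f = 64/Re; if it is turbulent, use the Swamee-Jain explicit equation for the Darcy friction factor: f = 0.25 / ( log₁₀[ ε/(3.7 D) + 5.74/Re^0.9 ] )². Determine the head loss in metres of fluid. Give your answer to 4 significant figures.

h_f ≈ 0.01050 m

A = πD²/4 = π(0.1181)²/4 = 0.01095 m²; mean velocity V = ṁ/(ρA) = 0.8734/(994.5 · 0.01095) = 0.08017 m/s.
Reynolds number Re = ρVD/μ = 994.5 · 0.08017 · 0.1181 / 0.000581 = 1.621e+04.
Re > 4000 → turbulent. Relative roughness ε/D = 0.000123/0.1181 = 0.00104. Swamee-Jain: f = 0.25/(log₁₀[0.00104/3.7 + 5.74/1.621e+04^0.9])² = 0.25/(log₁₀[0.000281 + 0.000934])² = 0.25/(-2.915)² = 0.02941.
Total minor-loss coefficient ΣK = 4·2 + 4·0.56 + 4·5.2 = 31.
ΔP = [f·L/D + ΣK]·(ρV²/2) = [0.02941·4.027/0.1181 + 31]·(994.5·0.08017²/2) = [1.003 + 31]·3.196 = 102.4 Pa.
Head loss h_f = ΔP/(ρg) = 102.4/(994.5·9.81) = 0.01050 m.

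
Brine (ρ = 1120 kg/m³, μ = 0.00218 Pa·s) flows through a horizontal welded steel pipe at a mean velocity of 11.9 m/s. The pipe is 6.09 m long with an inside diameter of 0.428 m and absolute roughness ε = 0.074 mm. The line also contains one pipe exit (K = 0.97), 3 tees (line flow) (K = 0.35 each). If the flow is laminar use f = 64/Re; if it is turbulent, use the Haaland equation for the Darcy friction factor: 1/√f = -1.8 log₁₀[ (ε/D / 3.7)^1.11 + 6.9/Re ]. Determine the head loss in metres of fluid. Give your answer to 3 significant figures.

Reynolds number Re = ρVD/μ = 1120 · 11.9 · 0.428 / 0.00218 = 2.617e+06.
Re > 4000 → turbulent. Relative roughness ε/D = 7.4e-05/0.428 = 0.000173. Haaland: 1/√f = -1.8 log₁₀[(0.000173/3.7)^1.11 + 6.9/2.617e+06] = -1.8 log₁₀[1.56e-05 + 2.64e-06] = 8.53, so f = 0.01374.
Total minor-loss coefficient ΣK = 1·0.97 + 3·0.35 = 2.02.
ΔP = [f·L/D + ΣK]·(ρV²/2) = [0.01374·6.09/0.428 + 2.02]·(1120·11.9²/2) = [0.1956 + 2.02]·7.93e+04 = 1.757e+05 Pa.
Head loss h_f = ΔP/(ρg) = 1.757e+05/(1120·9.81) = 16.0 m.

h_f ≈ 16.0 m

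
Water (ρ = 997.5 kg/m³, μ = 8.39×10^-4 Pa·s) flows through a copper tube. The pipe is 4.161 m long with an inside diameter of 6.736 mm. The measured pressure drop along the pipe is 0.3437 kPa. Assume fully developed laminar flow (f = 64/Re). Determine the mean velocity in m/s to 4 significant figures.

For laminar flow, f = 64/Re with Re = ρVD/μ, so Darcy-Weisbach reduces to ΔP = 32μLV/D². Solving for V: V = ΔP·D²/(32μL) = 343.7·(0.006736)²/(32·0.000839·4.161) = 0.1396 m/s.
Check: Re = ρVD/μ = 997.5·0.1396·0.006736/0.000839 = 1118 < 2300, so the laminar assumption holds.

V ≈ 0.1396 m/s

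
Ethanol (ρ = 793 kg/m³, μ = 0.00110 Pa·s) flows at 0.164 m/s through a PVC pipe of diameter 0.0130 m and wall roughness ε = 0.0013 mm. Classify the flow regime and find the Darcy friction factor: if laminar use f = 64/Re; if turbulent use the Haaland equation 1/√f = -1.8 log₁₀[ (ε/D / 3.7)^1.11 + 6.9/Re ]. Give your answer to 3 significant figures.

Re = ρVD/μ = 793·0.164·0.013/0.0011 = 1537.
Re < 2300 → laminar, so f = 64/Re = 0.04164 (roughness is irrelevant in laminar flow).

f ≈ 0.0416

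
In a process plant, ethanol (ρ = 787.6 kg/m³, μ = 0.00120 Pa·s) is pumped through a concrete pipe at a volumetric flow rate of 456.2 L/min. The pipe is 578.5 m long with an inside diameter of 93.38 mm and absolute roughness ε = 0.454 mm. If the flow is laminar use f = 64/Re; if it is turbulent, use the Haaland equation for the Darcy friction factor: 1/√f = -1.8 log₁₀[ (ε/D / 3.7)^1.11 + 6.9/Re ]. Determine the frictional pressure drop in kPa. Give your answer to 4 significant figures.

ΔP ≈ 94.50 kPa

Q = 456.2 L/min = 456.2/60000 = 0.007603 m³/s.
Cross-sectional area A = πD²/4 = π(0.09338)²/4 = 0.006849 m²; mean velocity V = Q/A = 0.007603/0.006849 = 1.11 m/s.
Reynolds number Re = ρVD/μ = 787.6 · 1.11 · 0.09338 / 0.0012 = 6.804e+04.
Re > 4000 → turbulent. Relative roughness ε/D = 0.000454/0.09338 = 0.00486. Haaland: 1/√f = -1.8 log₁₀[(0.00486/3.7)^1.11 + 6.9/6.804e+04] = -1.8 log₁₀[0.000633 + 0.000101] = 5.641, so f = 0.03143.
Darcy-Weisbach: ΔP = f(L/D)(ρV²/2) = 0.03143·(578.5/0.09338)·(787.6·1.11²/2) = 0.03143·6195·485.4 = 9.45e+04 Pa.
ΔP = 9.45e+04 Pa = 94.50 kPa.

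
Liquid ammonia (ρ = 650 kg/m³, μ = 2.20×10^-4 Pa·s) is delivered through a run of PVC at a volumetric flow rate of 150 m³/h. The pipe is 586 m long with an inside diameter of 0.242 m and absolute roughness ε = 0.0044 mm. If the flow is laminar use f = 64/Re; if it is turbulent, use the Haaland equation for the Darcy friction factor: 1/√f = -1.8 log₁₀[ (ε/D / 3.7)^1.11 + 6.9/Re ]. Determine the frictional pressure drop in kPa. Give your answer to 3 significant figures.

ΔP ≈ 8.22 kPa

Q = 150 m³/h = 150/3600 = 0.04167 m³/s.
Cross-sectional area A = πD²/4 = π(0.242)²/4 = 0.046 m²; mean velocity V = Q/A = 0.04167/0.046 = 0.9059 m/s.
Reynolds number Re = ρVD/μ = 650 · 0.9059 · 0.242 / 0.00022 = 6.477e+05.
Re > 4000 → turbulent. Relative roughness ε/D = 4.4e-06/0.242 = 1.82e-05. Haaland: 1/√f = -1.8 log₁₀[(1.82e-05/3.7)^1.11 + 6.9/6.477e+05] = -1.8 log₁₀[1.28e-06 + 1.07e-05] = 8.862, so f = 0.01273.
Darcy-Weisbach: ΔP = f(L/D)(ρV²/2) = 0.01273·(586/0.242)·(650·0.9059²/2) = 0.01273·2421·266.7 = 8224 Pa.
ΔP = 8224 Pa = 8.22 kPa.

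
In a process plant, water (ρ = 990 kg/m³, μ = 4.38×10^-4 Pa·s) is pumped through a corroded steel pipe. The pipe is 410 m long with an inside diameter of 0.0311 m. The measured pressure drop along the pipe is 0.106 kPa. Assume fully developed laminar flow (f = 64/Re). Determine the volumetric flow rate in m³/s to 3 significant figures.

For laminar flow, f = 64/Re with Re = ρVD/μ, so Darcy-Weisbach reduces to ΔP = 32μLV/D². Solving for V: V = ΔP·D²/(32μL) = 106·(0.0311)²/(32·0.000438·410) = 0.01784 m/s.
Check: Re = ρVD/μ = 990·0.01784·0.0311/0.000438 = 1254 < 2300, so the laminar assumption holds.
Q = V·A = 0.01784·(π/4·0.0311²) = 1.355e-05 m³/s = 1.36×10^-5 m³/s.

Q ≈ 1.36×10^-5 m³/s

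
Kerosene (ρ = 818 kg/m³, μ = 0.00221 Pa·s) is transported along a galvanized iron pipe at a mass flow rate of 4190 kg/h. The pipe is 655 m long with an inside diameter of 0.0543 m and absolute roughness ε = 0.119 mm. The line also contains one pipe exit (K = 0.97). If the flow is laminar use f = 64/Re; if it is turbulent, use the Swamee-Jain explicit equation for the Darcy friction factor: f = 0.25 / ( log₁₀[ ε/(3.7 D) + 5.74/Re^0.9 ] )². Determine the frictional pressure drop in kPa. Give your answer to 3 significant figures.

ṁ = 4190 kg/h = 4190/3600 = 1.164 kg/s.
A = πD²/4 = π(0.0543)²/4 = 0.002316 m²; mean velocity V = ṁ/(ρA) = 1.164/(818 · 0.002316) = 0.6144 m/s.
Reynolds number Re = ρVD/μ = 818 · 0.6144 · 0.0543 / 0.00221 = 1.235e+04.
Re > 4000 → turbulent. Relative roughness ε/D = 0.000119/0.0543 = 0.00219. Swamee-Jain: f = 0.25/(log₁₀[0.00219/3.7 + 5.74/1.235e+04^0.9])² = 0.25/(log₁₀[0.000592 + 0.00119])² = 0.25/(-2.748)² = 0.0331.
Total minor-loss coefficient ΣK = 1·0.97 = 0.97.
ΔP = [f·L/D + ΣK]·(ρV²/2) = [0.0331·655/0.0543 + 0.97]·(818·0.6144²/2) = [399.2 + 0.97]·154.4 = 6.179e+04 Pa.
ΔP = 6.179e+04 Pa = 61.8 kPa.

ΔP ≈ 61.8 kPa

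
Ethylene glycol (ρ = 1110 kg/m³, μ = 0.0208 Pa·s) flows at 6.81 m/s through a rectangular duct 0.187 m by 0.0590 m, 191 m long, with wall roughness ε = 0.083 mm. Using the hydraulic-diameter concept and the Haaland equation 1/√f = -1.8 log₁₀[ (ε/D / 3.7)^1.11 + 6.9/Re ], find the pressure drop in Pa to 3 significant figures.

ΔP ≈ 1.38×10^6 Pa

Hydraulic diameter D_h = 4A/P = 4·(0.187·0.059)/(2·(0.187+0.059)) = 0.04413/0.492 = 0.0897 m.
Re = ρVD_h/μ = 1110·6.81·0.0897/0.0208 = 3.26e+04.
ε/D_h = 8.3e-05/0.0897 = 0.000925; Haaland gives 1/√f = -1.8 log₁₀[0.0001+0.000212] = 6.31, so f = 0.02511.
ΔP = f(L/D_h)(ρV²/2) = 0.02511·191/0.0897·2.574e+04 = 1.376e+06 Pa.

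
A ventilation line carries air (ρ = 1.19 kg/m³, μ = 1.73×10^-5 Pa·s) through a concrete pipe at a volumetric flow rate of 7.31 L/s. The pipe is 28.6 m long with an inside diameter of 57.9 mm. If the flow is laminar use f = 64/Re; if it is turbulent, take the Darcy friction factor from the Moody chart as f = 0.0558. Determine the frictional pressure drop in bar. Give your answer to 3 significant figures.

ΔP ≈ 0.00126 bar

Q = 7.31 L/s = 7.31/1000 = 0.00731 m³/s.
Cross-sectional area A = πD²/4 = π(0.0579)²/4 = 0.002633 m²; mean velocity V = Q/A = 0.00731/0.002633 = 2.776 m/s.
Reynolds number Re = ρVD/μ = 1.19 · 2.776 · 0.0579 / 1.73e-05 = 1.106e+04.
Re > 4000 → turbulent; use the Moody-chart value f = 0.0558.
Darcy-Weisbach: ΔP = f(L/D)(ρV²/2) = 0.0558·(28.6/0.0579)·(1.19·2.776²/2) = 0.0558·494·4.586 = 126.4 Pa.
ΔP = 126.4 Pa = 0.00126 bar.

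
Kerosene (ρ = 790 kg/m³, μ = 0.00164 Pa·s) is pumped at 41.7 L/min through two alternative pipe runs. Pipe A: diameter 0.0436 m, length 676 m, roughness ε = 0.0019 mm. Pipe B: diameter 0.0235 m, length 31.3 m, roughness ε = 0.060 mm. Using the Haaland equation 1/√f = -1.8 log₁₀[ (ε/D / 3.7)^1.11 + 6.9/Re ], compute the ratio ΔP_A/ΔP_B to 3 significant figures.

Pipe A: V = Q/A = 0.000695/0.001493 = 0.4655 m/s; Re = 9777; ε/D = 4.36e-05; Haaland → f = 0.03112; ΔP_A = f(L/D)(ρV²/2) = 4.13e+04 Pa.
Pipe B: V = Q/A = 0.000695/0.0004337 = 1.602 m/s; Re = 1.814e+04; ε/D = 0.00255; Haaland → f = 0.03089; ΔP_B = f(L/D)(ρV²/2) = 4.173e+04 Pa.
ΔP_A/ΔP_B = 4.13e+04/4.173e+04 = 0.990.

ΔP_A/ΔP_B ≈ 0.990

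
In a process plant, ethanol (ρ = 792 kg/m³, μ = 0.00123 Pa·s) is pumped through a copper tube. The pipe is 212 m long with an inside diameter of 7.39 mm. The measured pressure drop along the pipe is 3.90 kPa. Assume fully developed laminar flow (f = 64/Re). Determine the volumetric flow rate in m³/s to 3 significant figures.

Q ≈ 1.09×10^-6 m³/s

For laminar flow, f = 64/Re with Re = ρVD/μ, so Darcy-Weisbach reduces to ΔP = 32μLV/D². Solving for V: V = ΔP·D²/(32μL) = 3900·(0.00739)²/(32·0.00123·212) = 0.02552 m/s.
Check: Re = ρVD/μ = 792·0.02552·0.00739/0.00123 = 121.5 < 2300, so the laminar assumption holds.
Q = V·A = 0.02552·(π/4·0.00739²) = 1.095e-06 m³/s = 1.09×10^-6 m³/s.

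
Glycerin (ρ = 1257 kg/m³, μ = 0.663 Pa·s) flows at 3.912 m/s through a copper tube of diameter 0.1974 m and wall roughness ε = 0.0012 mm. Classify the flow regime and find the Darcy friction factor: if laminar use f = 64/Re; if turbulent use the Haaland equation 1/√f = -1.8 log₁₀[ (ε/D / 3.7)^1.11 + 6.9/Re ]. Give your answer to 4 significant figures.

f ≈ 0.04371

Re = ρVD/μ = 1257·3.912·0.1974/0.663 = 1464.
Re < 2300 → laminar, so f = 64/Re = 0.04371 (roughness is irrelevant in laminar flow).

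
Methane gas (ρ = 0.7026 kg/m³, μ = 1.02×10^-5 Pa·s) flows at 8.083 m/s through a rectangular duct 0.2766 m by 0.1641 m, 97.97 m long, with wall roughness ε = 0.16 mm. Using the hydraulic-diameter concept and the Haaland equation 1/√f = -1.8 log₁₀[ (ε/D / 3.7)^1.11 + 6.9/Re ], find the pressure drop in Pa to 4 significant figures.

Hydraulic diameter D_h = 4A/P = 4·(0.2766·0.1641)/(2·(0.2766+0.1641)) = 0.1816/0.8814 = 0.206 m.
Re = ρVD_h/μ = 0.7026·8.083·0.206/1.02e-05 = 1.147e+05.
ε/D_h = 0.00016/0.206 = 0.000777; Haaland gives 1/√f = -1.8 log₁₀[8.27e-05+6.02e-05] = 6.921, so f = 0.02088.
ΔP = f(L/D_h)(ρV²/2) = 0.02088·97.97/0.206·22.95 = 227.9 Pa.

ΔP ≈ 227.9 Pa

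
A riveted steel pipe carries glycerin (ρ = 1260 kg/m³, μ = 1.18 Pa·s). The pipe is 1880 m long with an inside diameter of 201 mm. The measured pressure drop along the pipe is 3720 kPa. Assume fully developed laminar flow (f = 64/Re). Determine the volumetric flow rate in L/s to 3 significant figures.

For laminar flow, f = 64/Re with Re = ρVD/μ, so Darcy-Weisbach reduces to ΔP = 32μLV/D². Solving for V: V = ΔP·D²/(32μL) = 3.72e+06·(0.201)²/(32·1.18·1880) = 2.117 m/s.
Check: Re = ρVD/μ = 1260·2.117·0.201/1.18 = 454.4 < 2300, so the laminar assumption holds.
Q = V·A = 2.117·(π/4·0.201²) = 0.06718 m³/s = 67.2 L/s.

Q ≈ 67.2 L/s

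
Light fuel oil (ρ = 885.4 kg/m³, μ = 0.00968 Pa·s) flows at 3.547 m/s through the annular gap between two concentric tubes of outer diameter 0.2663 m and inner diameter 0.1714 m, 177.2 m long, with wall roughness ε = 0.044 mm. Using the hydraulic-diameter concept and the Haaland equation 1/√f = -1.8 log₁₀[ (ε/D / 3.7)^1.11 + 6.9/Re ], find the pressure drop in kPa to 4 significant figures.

ΔP ≈ 252.2 kPa

Hydraulic diameter D_h = 4A/P = D_o - D_i = 0.2663 - 0.1714 = 0.0949 m.
Re = ρVD_h/μ = 885.4·3.547·0.0949/0.00968 = 3.079e+04.
ε/D_h = 4.4e-05/0.0949 = 0.000464; Haaland gives 1/√f = -1.8 log₁₀[4.66e-05+0.000224] = 6.421, so f = 0.02425.
ΔP = f(L/D_h)(ρV²/2) = 0.02425·177.2/0.0949·5570 = 2.522e+05 Pa.
ΔP = 252.2 kPa.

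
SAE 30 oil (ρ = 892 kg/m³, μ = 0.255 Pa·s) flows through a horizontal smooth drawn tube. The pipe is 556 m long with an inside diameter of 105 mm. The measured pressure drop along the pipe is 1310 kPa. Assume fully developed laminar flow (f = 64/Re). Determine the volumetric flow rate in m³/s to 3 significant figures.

Q ≈ 0.0276 m³/s

For laminar flow, f = 64/Re with Re = ρVD/μ, so Darcy-Weisbach reduces to ΔP = 32μLV/D². Solving for V: V = ΔP·D²/(32μL) = 1.31e+06·(0.105)²/(32·0.255·556) = 3.183 m/s.
Check: Re = ρVD/μ = 892·3.183·0.105/0.255 = 1169 < 2300, so the laminar assumption holds.
Q = V·A = 3.183·(π/4·0.105²) = 0.02756 m³/s = 0.0276 m³/s.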